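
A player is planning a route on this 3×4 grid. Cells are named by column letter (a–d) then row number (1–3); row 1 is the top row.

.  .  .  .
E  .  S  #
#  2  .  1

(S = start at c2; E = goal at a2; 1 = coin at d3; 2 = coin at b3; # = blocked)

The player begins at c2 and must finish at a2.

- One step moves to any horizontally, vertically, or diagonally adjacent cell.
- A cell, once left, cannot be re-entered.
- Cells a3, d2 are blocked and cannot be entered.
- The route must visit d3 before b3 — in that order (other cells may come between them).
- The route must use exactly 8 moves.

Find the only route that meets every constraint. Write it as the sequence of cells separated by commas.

c2, d3, c3, b3, b2, c1, b1, a1, a2

The waypoints must appear in the order d3, b3, with no cell reused.
Route from c2: down-right to d3, 2× left (reaching b3), up to b2, up-right to c1, 2× left (reaching a1), down to a2 — 8 moves in all.
Check: order respected (1 at step 1, 2 at step 3); 8 moves as required.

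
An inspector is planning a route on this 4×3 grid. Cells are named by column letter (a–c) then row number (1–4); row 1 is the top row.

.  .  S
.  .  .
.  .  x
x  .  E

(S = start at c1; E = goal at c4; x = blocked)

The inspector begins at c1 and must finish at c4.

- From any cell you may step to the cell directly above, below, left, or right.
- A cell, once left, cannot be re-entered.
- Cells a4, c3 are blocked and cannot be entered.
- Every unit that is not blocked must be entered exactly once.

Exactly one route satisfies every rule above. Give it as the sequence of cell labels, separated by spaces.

Need to visit all 10 open cells exactly once, starting at c1 and ending at c4.
Route from c1: down 1 to c2, left 1 to b2, up 1 to b1, left 1 to a1, down 2 to a3, right 1 to b3, down 1 to b4, right 1 to c4 — 9 moves in all.
Check: all 10 open cells covered.

c1 c2 b2 b1 a1 a2 a3 b3 b4 c4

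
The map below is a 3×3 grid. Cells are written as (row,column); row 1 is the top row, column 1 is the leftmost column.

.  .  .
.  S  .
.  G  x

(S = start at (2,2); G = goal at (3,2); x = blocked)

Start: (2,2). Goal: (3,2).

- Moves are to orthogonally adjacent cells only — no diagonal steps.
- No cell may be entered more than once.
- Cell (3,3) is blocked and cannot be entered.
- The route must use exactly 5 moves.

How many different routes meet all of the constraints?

Need simple routes of exactly 5 moves from (2,2) to (3,2) (Manhattan distance 1, so 2 moves are spent on a detour and 2 undoing it).
Enumerating: (2,2) (1,2) (1,1) (2,1) (3,1) (3,2).
That gives 1 route.

1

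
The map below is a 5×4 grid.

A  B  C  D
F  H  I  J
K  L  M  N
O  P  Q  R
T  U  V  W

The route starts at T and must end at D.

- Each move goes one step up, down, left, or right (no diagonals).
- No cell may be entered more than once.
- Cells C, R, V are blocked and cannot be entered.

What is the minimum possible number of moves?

The Manhattan distance from T to D is |5−1| + |1−4| = 7, so at least 7 moves are needed.
A route of 7 moves achieves this: T → O → K → F → H → I → J → D.
Since 7 matches the lower bound, it is optimal.

7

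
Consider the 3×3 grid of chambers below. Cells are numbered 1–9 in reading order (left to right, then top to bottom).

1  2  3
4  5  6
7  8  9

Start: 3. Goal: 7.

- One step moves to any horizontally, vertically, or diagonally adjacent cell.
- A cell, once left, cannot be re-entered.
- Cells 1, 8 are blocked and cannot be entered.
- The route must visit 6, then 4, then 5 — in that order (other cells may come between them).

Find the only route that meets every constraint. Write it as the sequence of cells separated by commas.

The waypoints must appear in the order 6, 4, 5, with no cell reused.
Route from 3: down to 6, up-left to 2, down-left to 4, right to 5, down-left to 7 — 5 moves in all.
Check: order respected (6 at step 1, 4 at step 3, 5 at step 4).

3, 6, 2, 4, 5, 7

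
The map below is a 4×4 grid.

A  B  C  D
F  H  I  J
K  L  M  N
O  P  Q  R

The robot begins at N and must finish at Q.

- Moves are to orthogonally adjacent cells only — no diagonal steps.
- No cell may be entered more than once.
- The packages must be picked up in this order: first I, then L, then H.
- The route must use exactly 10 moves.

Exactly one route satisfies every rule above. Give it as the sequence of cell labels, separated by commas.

The waypoints must appear in the order I, L, H, with no cell reused.
Route from N: up 1 to J, left 1 to I, down 1 to M, left 1 to L, up 1 to H, left 1 to F, down 2 to O, right 2 to Q — 10 moves in all.
Check: order respected (I at step 2, L at step 4, H at step 5); 10 moves as required.

N, J, I, M, L, H, F, K, O, P, Q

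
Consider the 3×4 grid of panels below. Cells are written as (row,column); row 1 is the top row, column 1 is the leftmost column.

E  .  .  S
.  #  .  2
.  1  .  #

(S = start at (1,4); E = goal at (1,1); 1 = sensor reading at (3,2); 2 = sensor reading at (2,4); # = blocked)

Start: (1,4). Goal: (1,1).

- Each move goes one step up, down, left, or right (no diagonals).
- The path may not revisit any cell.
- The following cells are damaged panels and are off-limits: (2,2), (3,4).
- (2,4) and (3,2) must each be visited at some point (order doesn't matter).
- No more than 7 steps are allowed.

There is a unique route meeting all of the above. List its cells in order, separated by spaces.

(1,4) (2,4) (2,3) (3,3) (3,2) (3,1) (2,1) (1,1)

The 7-move cap with required stops at (2,4), (3,2) leaves no slack for detours.
Route from (1,4): down 1 to (2,4), left 1 to (2,3), down 1 to (3,3), left 2 to (3,1), up 2 to (1,1) — 7 moves in all.
Check: all required cells visited; 7 ≤ 7 moves.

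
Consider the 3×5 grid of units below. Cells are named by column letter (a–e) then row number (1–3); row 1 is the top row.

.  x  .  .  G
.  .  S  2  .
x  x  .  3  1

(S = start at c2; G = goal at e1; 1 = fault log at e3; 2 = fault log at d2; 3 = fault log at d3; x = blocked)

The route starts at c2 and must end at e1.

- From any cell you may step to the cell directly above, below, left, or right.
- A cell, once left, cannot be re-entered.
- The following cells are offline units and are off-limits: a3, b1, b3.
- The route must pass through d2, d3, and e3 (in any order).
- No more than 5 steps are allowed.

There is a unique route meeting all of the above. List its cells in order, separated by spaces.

Any route must reach d2, d3, and e3 and still end at e1 within 5 moves, so the order of the required stops is forced.
Route from c2: right 1 to d2, down 1 to d3, right 1 to e3, up 2 to e1 — 5 moves in all.
Check: all required cells visited; 5 ≤ 5 moves.

c2 d2 d3 e3 e2 e1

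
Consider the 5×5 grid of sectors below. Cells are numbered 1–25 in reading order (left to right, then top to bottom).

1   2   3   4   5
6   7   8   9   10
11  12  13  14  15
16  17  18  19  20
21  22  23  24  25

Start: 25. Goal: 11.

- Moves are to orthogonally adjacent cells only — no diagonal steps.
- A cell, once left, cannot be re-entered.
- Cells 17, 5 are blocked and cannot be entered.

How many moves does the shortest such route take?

6

The Manhattan distance from 25 to 11 is |5−3| + |5−1| = 6, so at least 6 moves are needed.
A route of 6 moves achieves this: 25 → 20 → 15 → 14 → 13 → 12 → 11.
Since 6 matches the lower bound, it is optimal.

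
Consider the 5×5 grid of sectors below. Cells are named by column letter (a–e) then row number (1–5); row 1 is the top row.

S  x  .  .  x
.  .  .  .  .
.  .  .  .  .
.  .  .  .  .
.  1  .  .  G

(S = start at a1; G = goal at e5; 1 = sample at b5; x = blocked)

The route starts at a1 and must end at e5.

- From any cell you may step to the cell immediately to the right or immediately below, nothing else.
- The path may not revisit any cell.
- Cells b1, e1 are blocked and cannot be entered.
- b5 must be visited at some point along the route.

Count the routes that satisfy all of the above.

4

A right/down-only route from a1 to e5 makes exactly 4 down-moves and 4 right-moves in some order.
With no other constraints that would be C(8,4) = 70 routes.
Split at b5 and multiply the segment counts (each segment already excludes blocked cells): a1→b5: 4; b5→e5: 1; product = 4.
That gives 4 routes.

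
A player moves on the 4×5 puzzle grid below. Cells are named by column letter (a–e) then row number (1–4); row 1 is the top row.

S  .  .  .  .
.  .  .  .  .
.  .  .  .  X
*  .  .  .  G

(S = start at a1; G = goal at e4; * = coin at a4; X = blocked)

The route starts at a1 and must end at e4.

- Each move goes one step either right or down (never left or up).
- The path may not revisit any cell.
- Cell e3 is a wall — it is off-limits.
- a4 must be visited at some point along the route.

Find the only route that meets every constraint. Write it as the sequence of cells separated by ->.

Moves only go right or down, so the column and row indices never decrease.
Route from a1: 3× down (reaching a4), 4× right (reaching e4) — 7 moves in all.
Check: all required cells visited.

a1 -> a2 -> a3 -> a4 -> b4 -> c4 -> d4 -> e4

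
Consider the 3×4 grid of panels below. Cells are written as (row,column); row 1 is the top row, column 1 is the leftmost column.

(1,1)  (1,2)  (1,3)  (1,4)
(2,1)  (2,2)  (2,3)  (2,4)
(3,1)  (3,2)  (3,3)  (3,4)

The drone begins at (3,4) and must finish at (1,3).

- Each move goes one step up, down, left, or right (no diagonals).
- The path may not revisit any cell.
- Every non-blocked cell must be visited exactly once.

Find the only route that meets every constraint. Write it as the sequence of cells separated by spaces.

Need to visit all 12 open cells exactly once, starting at (3,4) and ending at (1,3).
Cell (1,1) has only two open neighbours ((2,1) and (1,2)), so the path must pass straight through it: one of those is the cell it's entered from and the other is where it exits.
Route from (3,4): left 3 to (3,1), up 2 to (1,1), right 1 to (1,2), down 1 to (2,2), right 2 to (2,4), up 1 to (1,4), left 1 to (1,3) — 11 moves in all.
Check: all 12 open cells covered.

(3,4) (3,3) (3,2) (3,1) (2,1) (1,1) (1,2) (2,2) (2,3) (2,4) (1,4) (1,3)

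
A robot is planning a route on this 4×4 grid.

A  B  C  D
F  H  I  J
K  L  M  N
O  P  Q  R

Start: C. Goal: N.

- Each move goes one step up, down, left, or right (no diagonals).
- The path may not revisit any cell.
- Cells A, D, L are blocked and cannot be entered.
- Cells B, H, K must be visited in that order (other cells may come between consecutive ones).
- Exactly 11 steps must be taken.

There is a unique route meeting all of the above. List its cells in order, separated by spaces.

The waypoints must appear in the order B, H, K, with no cell reused.
Route from C: left 1 to B, down 1 to H, left 1 to F, down 2 to O, right 2 to Q, up 2 to I, right 1 to J, down 1 to N — 11 moves in all.
Check: order respected (B at step 1, H at step 2, K at step 4); 11 moves as required.

C B H F K O P Q M I J N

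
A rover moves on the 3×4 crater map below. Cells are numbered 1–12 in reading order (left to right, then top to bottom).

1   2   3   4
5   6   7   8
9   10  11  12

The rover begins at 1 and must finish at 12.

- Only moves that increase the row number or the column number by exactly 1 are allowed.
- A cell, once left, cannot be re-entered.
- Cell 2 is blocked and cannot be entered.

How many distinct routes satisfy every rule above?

A right/down-only route from 1 to 12 makes exactly 2 down-moves and 3 right-moves in some order.
With no other constraints that would be C(5,2) = 10 routes.
Subtract routes through each blocked cell (inclusion–exclusion for overlaps): − through 2: 6 → 4.
That gives 4 routes.

4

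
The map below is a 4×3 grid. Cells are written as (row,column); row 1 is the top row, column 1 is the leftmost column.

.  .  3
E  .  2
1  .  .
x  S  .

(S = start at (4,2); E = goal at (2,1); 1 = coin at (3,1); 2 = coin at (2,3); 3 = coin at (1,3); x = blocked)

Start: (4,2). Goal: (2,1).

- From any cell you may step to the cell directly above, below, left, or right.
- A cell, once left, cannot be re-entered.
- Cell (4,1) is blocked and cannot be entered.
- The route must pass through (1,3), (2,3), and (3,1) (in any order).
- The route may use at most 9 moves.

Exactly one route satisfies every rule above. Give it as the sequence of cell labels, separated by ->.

Any route must reach (1,3), (2,3), and (3,1) and still end at (2,1) within 9 moves, so the order of the required stops is forced.
Route from (4,2): right 1 to (4,3), up 3 to (1,3), left 1 to (1,2), down 2 to (3,2), left 1 to (3,1), up 1 to (2,1) — 9 moves in all.
Check: all required cells visited; 9 ≤ 9 moves.

(4,2) -> (4,3) -> (3,3) -> (2,3) -> (1,3) -> (1,2) -> (2,2) -> (3,2) -> (3,1) -> (2,1)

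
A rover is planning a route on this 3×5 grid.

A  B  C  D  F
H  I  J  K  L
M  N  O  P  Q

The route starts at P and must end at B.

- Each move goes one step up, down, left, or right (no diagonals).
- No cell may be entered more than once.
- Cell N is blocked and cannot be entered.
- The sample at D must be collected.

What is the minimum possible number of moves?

4

Any route passes through D somewhere between P and B. Summing Manhattan distances along the two legs (P → D → B) gives a lower bound of 2 + 2 = 4 moves.
A route of 4 moves achieves this: P → K → D → C → B.
Since 4 matches the lower bound, it is optimal.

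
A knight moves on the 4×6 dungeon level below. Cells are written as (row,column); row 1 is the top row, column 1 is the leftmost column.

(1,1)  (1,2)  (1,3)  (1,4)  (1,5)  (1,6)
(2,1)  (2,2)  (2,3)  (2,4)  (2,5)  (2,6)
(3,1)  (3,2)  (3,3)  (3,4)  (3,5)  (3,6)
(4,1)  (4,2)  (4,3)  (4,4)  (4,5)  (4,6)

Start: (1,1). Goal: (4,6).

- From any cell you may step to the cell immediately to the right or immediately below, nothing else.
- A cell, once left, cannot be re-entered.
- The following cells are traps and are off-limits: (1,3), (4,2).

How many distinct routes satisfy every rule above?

32

A right/down-only route from (1,1) to (4,6) makes exactly 3 down-moves and 5 right-moves in some order.
With no other constraints that would be C(8,3) = 56 routes.
Subtract routes through each blocked cell (inclusion–exclusion for overlaps): − through (1,3): 20 − through (4,2): 4 → 32.
That gives 32 routes.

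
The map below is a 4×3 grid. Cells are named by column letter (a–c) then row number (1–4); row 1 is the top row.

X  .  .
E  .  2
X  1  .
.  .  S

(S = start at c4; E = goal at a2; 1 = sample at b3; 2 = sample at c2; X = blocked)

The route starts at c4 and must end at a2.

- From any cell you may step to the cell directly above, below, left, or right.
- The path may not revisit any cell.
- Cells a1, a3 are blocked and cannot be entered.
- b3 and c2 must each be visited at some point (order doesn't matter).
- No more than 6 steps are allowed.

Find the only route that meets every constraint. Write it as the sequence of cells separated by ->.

The 6-move cap with required stops at b3, c2 leaves no slack for detours.
Route from c4: left to b4, up to b3, right to c3, up to c2, 2× left (reaching a2) — 6 moves in all.
Check: all required cells visited; 6 ≤ 6 moves.

c4 -> b4 -> b3 -> c3 -> c2 -> b2 -> a2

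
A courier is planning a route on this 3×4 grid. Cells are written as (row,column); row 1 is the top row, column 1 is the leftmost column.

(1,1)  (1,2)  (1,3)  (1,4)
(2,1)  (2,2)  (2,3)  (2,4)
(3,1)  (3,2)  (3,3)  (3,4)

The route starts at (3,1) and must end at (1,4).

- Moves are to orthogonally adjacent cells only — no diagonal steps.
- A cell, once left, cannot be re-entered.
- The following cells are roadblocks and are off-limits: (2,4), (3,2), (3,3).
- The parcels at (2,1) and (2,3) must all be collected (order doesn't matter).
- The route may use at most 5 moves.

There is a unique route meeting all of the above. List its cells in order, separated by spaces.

(3,1) (2,1) (2,2) (2,3) (1,3) (1,4)

The budget equals the shortest possible length, so every move has to be on a shortest route through the required cells.
Route from (3,1): up 1 to (2,1), right 2 to (2,3), up 1 to (1,3), right 1 to (1,4) — 5 moves in all.
Check: all required cells visited; 5 ≤ 5 moves.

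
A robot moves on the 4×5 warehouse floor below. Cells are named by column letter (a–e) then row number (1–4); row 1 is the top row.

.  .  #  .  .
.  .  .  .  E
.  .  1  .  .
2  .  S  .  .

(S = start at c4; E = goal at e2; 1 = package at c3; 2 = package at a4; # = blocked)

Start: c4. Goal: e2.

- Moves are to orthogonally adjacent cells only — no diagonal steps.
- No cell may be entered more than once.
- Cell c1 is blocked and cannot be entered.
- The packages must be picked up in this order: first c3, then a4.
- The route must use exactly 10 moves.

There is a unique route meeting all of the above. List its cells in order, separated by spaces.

The waypoints must appear in the order c3, a4, with no cell reused.
Route from c4: up to c3, left to b3, down to b4, left to a4, 2× up (reaching a2), 4× right (reaching e2) — 10 moves in all.
Check: order respected (1 at step 1, 2 at step 4); 10 moves as required.

c4 c3 b3 b4 a4 a3 a2 b2 c2 d2 e2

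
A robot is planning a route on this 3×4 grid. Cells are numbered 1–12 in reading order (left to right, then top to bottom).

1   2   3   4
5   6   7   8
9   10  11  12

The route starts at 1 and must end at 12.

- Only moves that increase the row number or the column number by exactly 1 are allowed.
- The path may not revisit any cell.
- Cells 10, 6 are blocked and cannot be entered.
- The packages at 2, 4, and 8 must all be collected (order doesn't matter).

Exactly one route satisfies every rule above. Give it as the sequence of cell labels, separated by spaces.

Moves only go right or down, so the column and row indices never decrease.
Route from 1: right 3 to 4, down 2 to 12 — 5 moves in all.
Check: all required cells visited.

1 2 3 4 8 12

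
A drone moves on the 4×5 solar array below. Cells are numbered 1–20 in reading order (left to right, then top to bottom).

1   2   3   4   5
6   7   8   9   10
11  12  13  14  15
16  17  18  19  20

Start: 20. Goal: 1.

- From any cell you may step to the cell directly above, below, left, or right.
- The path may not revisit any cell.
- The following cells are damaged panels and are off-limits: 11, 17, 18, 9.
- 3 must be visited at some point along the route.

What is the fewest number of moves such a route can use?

7

Any route passes through 3 somewhere between 20 and 1. Summing Manhattan distances along the two legs (20 → 3 → 1) gives a lower bound of 5 + 2 = 7 moves.
A route of 7 moves achieves this: 20 → 15 → 10 → 5 → 4 → 3 → 2 → 1.
Since 7 matches the lower bound, it is optimal.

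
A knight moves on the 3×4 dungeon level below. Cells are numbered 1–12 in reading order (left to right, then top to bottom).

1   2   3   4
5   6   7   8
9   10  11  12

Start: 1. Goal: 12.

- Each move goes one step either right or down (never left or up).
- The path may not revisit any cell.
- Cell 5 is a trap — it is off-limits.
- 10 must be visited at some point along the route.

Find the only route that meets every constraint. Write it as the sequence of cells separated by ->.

1 -> 2 -> 6 -> 10 -> 11 -> 12

Moves only go right or down, so the column and row indices never decrease.
Route from 1: right 1 to 2, down 2 to 10, right 2 to 12 — 5 moves in all.
Check: all required cells visited.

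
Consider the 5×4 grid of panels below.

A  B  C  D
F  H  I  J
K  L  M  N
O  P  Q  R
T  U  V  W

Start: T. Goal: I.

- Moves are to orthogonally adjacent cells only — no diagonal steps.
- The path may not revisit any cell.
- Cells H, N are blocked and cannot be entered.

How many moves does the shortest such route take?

The Manhattan distance from T to I is |5−2| + |1−3| = 5, so at least 5 moves are needed.
A route of 5 moves achieves this: T → O → K → L → M → I.
Since 5 matches the lower bound, it is optimal.

5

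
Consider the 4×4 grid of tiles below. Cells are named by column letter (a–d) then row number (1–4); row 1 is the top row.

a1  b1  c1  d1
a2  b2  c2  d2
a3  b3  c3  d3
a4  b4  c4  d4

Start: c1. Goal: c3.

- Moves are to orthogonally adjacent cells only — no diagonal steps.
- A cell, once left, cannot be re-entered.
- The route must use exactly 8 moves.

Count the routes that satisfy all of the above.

22

Need simple routes of exactly 8 moves from c1 to c3 (Manhattan distance 2, so 3 moves are spent on a detour and 3 undoing it).
Branch systematically from the start, pruning whenever the remaining move budget drops below the Manhattan distance to c3 or differs from it in parity. Grouping the completions by first move — via c2: 7; via b1: 12; via d1: 3 — and summing: 7 + 12 + 3 = 22.
That gives 22 routes.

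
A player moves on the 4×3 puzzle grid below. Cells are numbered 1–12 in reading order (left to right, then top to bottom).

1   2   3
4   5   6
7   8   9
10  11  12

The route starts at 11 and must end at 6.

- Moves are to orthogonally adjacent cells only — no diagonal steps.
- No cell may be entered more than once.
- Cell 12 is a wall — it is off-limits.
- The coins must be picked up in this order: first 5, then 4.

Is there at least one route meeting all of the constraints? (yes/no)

yes

One route that works: 11 → 8 → 5 → 4 → 1 → 2 → 3 → 6.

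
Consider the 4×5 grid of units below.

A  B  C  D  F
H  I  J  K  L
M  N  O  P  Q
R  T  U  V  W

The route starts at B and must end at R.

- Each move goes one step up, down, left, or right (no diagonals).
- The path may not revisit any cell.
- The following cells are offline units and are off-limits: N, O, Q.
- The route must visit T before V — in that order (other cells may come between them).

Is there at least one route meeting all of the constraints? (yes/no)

Ignoring the required order, 9 revisit-free routes from B to R pass through all of T and V; the waypoint orders that occur are V → T (9) — never T → V.

no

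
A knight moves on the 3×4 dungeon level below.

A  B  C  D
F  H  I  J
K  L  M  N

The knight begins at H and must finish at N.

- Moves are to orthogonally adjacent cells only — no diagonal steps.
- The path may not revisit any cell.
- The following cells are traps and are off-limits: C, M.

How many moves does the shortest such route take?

3

The Manhattan distance from H to N is |2−3| + |2−4| = 3, so at least 3 moves are needed.
A route of 3 moves achieves this: H → I → J → N.
Since 3 matches the lower bound, it is optimal.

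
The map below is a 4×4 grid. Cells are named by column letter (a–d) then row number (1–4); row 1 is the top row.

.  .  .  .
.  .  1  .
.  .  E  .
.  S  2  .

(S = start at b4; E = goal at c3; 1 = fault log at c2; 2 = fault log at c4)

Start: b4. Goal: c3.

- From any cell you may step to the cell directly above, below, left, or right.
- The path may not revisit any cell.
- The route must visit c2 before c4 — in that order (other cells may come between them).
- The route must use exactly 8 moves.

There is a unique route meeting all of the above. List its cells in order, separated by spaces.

b4 b3 b2 c2 d2 d3 d4 c4 c3

The waypoints must appear in the order c2, c4, with no cell reused.
Route from b4: up 2 to b2, right 2 to d2, down 2 to d4, left 1 to c4, up 1 to c3 — 8 moves in all.
Check: order respected (1 at step 3, 2 at step 7); 8 moves as required.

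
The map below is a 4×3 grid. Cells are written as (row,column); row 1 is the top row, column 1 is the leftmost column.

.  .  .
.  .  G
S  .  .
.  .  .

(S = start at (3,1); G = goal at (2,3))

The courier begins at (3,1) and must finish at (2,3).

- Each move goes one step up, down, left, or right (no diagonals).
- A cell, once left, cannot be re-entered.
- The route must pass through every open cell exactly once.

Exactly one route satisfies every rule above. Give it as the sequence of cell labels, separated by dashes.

(3,1) - (4,1) - (4,2) - (4,3) - (3,3) - (3,2) - (2,2) - (2,1) - (1,1) - (1,2) - (1,3) - (2,3)

Need to visit all 12 open cells exactly once, starting at (3,1) and ending at (2,3).
Route from (3,1): down 1 to (4,1), right 2 to (4,3), up 1 to (3,3), left 1 to (3,2), up 1 to (2,2), left 1 to (2,1), up 1 to (1,1), right 2 to (1,3), down 1 to (2,3) — 11 moves in all.
Check: all 12 open cells covered.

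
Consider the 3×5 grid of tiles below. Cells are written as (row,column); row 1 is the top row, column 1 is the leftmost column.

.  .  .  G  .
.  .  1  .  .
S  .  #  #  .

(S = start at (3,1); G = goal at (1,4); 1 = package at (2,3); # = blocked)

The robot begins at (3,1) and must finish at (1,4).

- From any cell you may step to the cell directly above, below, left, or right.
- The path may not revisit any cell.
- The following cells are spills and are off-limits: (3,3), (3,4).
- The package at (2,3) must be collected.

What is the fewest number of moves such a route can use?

Any route passes through (2,3) somewhere between (3,1) and (1,4). Summing Manhattan distances along the two legs ((3,1) → (2,3) → (1,4)) gives a lower bound of 3 + 2 = 5 moves.
A route of 5 moves achieves this: (3,1) → (2,1) → (2,2) → (2,3) → (1,3) → (1,4).
Since 5 matches the lower bound, it is optimal.

5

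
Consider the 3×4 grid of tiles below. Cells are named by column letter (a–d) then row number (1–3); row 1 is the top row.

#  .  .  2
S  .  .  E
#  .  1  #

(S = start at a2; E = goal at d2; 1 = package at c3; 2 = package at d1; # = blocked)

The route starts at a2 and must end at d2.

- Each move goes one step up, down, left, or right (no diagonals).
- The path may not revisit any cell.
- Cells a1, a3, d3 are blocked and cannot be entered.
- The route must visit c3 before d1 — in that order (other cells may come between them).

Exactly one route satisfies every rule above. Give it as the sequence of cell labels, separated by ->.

a2 -> b2 -> b3 -> c3 -> c2 -> c1 -> d1 -> d2

The waypoints must appear in the order c3, d1, with no cell reused.
Route from a2: right to b2, down to b3, right to c3, 2× up (reaching c1), right to d1, down to d2 — 7 moves in all.
Check: order respected (1 at step 3, 2 at step 6).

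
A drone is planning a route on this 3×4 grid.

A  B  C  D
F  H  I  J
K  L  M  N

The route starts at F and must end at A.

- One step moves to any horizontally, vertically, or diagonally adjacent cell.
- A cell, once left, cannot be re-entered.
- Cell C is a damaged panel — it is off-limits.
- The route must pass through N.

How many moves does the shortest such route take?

Any route passes through N somewhere between F and A. Summing Chebyshev distances along the two legs (F → N → A) gives a lower bound of 3 + 3 = 6 moves.
A route of 6 moves achieves this: F → B → I → N → M → H → A.
Since 6 matches the lower bound, it is optimal.

6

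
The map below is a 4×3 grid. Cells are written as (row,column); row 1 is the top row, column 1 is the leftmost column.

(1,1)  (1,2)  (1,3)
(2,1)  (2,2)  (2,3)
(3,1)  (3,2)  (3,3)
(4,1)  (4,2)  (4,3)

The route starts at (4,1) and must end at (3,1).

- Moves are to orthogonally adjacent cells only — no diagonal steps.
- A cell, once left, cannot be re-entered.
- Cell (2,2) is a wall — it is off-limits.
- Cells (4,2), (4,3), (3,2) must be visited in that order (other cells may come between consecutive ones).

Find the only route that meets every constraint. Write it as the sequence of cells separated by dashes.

The waypoints must appear in the order (4,2), (4,3), (3,2), with no cell reused.
Route from (4,1): 2× right (reaching (4,3)), up to (3,3), 2× left (reaching (3,1)) — 5 moves in all.
Check: order respected ((4,2) at step 1, (4,3) at step 2, (3,2) at step 4).

(4,1) - (4,2) - (4,3) - (3,3) - (3,2) - (3,1)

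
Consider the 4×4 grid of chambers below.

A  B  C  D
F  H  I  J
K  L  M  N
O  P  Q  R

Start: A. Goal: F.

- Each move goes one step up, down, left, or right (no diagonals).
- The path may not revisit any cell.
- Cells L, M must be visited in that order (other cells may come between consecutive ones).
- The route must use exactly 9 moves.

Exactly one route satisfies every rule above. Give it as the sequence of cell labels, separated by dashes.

The waypoints must appear in the order L, M, with no cell reused.
Route from A: right to B, 2× down (reaching L), right to M, down to Q, 2× left (reaching O), 2× up (reaching F) — 9 moves in all.
Check: order respected (L at step 3, M at step 4); 9 moves as required.

A - B - H - L - M - Q - P - O - K - F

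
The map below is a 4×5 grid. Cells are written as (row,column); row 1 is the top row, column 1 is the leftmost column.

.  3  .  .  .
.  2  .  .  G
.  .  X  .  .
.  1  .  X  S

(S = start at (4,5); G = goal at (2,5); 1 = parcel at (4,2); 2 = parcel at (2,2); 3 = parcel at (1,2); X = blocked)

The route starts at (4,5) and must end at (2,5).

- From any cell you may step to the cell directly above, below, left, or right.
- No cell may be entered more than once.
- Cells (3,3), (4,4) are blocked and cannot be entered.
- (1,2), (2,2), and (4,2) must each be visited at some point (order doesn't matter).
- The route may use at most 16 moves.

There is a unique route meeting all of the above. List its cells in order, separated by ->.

Any route must reach (1,2), (2,2), and (4,2) and still end at (2,5) within 16 moves, so the order of the required stops is forced.
Route from (4,5): up to (3,5), left to (3,4), up to (2,4), 2× left (reaching (2,2)), 2× down (reaching (4,2)), left to (4,1), 3× up (reaching (1,1)), 4× right (reaching (1,5)), down to (2,5) — 16 moves in all.
Check: all required cells visited; 16 ≤ 16 moves.

(4,5) -> (3,5) -> (3,4) -> (2,4) -> (2,3) -> (2,2) -> (3,2) -> (4,2) -> (4,1) -> (3,1) -> (2,1) -> (1,1) -> (1,2) -> (1,3) -> (1,4) -> (1,5) -> (2,5)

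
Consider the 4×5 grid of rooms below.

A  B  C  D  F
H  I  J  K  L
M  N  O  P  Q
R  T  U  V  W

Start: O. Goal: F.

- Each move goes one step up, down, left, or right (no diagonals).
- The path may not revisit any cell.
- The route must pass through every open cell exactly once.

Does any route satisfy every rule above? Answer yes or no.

Colour the cells like a checkerboard: each orthogonal step flips colour, so a Hamiltonian route alternates colours. Here there are 10 cells of one colour and 10 of the other, with start on the same colour as the goal — the counts and endpoints can't be arranged into an alternating sequence of length 20, so no Hamiltonian route exists.

no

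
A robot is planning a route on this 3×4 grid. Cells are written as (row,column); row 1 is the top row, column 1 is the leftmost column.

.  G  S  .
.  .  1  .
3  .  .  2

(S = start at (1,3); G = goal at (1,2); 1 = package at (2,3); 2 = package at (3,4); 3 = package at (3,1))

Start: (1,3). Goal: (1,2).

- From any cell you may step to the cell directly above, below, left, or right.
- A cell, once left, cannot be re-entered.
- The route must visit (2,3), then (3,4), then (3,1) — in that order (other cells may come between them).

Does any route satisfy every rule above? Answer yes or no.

yes

One route that works: (1,3) → (2,3) → (2,4) → (3,4) → (3,3) → (3,2) → (3,1) → (2,1) → (1,1) → (1,2).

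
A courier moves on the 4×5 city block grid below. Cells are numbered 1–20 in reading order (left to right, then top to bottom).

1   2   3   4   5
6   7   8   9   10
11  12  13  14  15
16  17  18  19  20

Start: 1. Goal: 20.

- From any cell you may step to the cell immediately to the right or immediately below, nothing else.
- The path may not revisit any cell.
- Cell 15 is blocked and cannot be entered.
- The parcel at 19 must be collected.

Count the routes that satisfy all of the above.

20

A right/down-only route from 1 to 20 makes exactly 3 down-moves and 4 right-moves in some order.
With no other constraints that would be C(7,3) = 35 routes.
Split at 19 and multiply the segment counts (each segment already excludes blocked cells): 1→19: 20; 19→20: 1; product = 20.
That gives 20 routes.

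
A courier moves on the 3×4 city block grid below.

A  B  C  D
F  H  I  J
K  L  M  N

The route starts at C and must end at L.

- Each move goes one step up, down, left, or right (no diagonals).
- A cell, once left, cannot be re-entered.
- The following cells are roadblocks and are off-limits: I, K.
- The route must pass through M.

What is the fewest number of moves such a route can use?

5

Any route passes through M somewhere between C and L. Summing Manhattan distances along the two legs (C → M → L) gives a lower bound of 2 + 1 = 3 moves.
That bound ignores the blocked cells. Measuring each leg by the fewest moves that actually steer around them (C→M: 4; M→L: 1) raises the lower bound to 5.
A route of 5 moves exists: C → D → J → N → M → L.
Since 5 matches that lower bound, it is optimal.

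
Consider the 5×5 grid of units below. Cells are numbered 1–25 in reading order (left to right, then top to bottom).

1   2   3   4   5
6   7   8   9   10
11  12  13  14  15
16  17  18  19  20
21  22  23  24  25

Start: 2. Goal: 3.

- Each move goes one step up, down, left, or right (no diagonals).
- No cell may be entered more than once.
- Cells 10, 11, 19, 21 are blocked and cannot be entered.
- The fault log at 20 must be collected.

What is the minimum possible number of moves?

Any route passes through 20 somewhere between 2 and 3. Summing Manhattan distances along the two legs (2 → 20 → 3) gives a lower bound of 6 + 5 = 11 moves.
The shortest route satisfying every rule uses 13 moves: 2 → 7 → 12 → 17 → 22 → 23 → 24 → 25 → 20 → 15 → 14 → 9 → 4 → 3.
The bound of 11 isn't tight here; checking systematically, no route of length 11 through 12 satisfies every constraint, so 13 is the minimum.

13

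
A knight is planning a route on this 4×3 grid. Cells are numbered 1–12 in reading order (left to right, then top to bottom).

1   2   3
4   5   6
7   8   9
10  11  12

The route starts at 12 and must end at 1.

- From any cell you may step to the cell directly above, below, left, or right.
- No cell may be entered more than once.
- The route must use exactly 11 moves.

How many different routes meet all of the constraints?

Need simple routes of exactly 11 moves from 12 to 1 (Manhattan distance 5, so 3 moves are spent on a detour and 3 undoing it).
Enumerating: 12 9 6 3 2 5 8 11 10 7 4 1 | 12 9 8 11 10 7 4 5 6 3 2 1 | 12 11 10 7 4 5 8 9 6 3 2 1 | 12 11 10 7 8 9 6 3 2 5 4 1.
That gives 4 routes.

4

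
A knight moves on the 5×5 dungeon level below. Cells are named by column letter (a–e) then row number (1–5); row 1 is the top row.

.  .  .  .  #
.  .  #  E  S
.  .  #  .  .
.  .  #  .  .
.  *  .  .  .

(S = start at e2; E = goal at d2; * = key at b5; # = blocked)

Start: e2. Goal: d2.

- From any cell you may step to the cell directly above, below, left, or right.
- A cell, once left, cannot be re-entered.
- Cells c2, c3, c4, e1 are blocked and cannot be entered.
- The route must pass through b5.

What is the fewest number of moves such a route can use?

13

Any route passes through b5 somewhere between e2 and d2. Summing Manhattan distances along the two legs (e2 → b5 → d2) gives a lower bound of 6 + 5 = 11 moves.
The shortest route satisfying every rule uses 13 moves: e2 → e3 → e4 → e5 → d5 → c5 → b5 → b4 → b3 → b2 → b1 → c1 → d1 → d2.
The bound of 11 isn't tight here; checking systematically, no route of length 11 through 12 satisfies every constraint, so 13 is the minimum.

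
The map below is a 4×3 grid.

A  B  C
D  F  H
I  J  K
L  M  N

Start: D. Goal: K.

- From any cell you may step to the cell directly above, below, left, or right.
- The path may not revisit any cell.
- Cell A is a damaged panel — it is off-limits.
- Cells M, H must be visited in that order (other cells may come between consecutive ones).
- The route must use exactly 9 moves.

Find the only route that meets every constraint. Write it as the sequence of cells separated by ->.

The waypoints must appear in the order M, H, with no cell reused.
Route from D: down 2 to L, right 1 to M, up 3 to B, right 1 to C, down 2 to K — 9 moves in all.
Check: order respected (M at step 3, H at step 8); 9 moves as required.

D -> I -> L -> M -> J -> F -> B -> C -> H -> K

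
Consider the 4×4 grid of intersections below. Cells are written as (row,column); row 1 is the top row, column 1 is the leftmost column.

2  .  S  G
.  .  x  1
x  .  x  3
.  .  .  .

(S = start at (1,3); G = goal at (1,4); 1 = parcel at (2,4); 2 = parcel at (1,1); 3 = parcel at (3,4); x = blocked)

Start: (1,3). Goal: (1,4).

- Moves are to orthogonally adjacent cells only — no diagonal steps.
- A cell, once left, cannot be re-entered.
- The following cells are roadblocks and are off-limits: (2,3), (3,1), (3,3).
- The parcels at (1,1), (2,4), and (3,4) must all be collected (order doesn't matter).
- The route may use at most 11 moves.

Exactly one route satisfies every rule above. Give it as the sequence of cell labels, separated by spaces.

(1,3) (1,2) (1,1) (2,1) (2,2) (3,2) (4,2) (4,3) (4,4) (3,4) (2,4) (1,4)

The budget equals the shortest possible length, so every move has to be on a shortest route through the required cells.
Route from (1,3): 2× left (reaching (1,1)), down to (2,1), right to (2,2), 2× down (reaching (4,2)), 2× right (reaching (4,4)), 3× up (reaching (1,4)) — 11 moves in all.
Check: all required cells visited; 11 ≤ 11 moves.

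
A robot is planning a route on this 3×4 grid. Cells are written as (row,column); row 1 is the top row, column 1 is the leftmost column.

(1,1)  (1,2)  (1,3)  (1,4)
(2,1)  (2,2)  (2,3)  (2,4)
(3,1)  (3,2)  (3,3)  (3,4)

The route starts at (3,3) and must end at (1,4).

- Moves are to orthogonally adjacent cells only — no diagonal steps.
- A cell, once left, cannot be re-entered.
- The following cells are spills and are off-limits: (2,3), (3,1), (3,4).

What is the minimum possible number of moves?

The Manhattan distance from (3,3) to (1,4) is |3−1| + |3−4| = 3, so at least 3 moves are needed.
That bound ignores the blocked cells. Measuring each leg by the fewest moves that actually steer around them ((3,3)→(1,4): 5) raises the lower bound to 5.
A route of 5 moves exists: (3,3) → (3,2) → (2,2) → (1,2) → (1,3) → (1,4).
Since 5 matches that lower bound, it is optimal.

5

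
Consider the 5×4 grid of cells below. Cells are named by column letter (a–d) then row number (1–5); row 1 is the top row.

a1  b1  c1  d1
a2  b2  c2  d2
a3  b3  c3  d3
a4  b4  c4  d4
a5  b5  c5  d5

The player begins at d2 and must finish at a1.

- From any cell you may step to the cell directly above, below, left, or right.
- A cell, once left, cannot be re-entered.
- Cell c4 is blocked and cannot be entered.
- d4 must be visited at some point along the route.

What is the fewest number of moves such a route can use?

10

Any route passes through d4 somewhere between d2 and a1. Summing Manhattan distances along the two legs (d2 → d4 → a1) gives a lower bound of 2 + 6 = 8 moves.
The shortest route satisfying every rule uses 10 moves: d2 → d3 → d4 → d5 → c5 → b5 → b4 → b3 → b2 → b1 → a1.
The no-revisit rule (legs can't share cells) pushes the minimum above the 8-move bound; an exhaustive check rules out every length from 8 to 9, leaving 10 as the minimum.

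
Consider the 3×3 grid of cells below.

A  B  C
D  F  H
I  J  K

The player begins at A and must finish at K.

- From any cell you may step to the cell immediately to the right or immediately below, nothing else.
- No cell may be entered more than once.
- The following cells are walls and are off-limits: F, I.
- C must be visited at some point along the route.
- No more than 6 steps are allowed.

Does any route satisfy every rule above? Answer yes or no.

yes

One route that works: A → B → C → H → K.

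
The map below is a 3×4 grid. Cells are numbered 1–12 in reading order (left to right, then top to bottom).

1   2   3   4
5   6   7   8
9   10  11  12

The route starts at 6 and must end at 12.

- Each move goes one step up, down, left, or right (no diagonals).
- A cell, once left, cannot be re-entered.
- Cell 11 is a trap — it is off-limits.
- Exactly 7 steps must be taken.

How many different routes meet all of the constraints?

Need simple routes of exactly 7 moves from 6 to 12 (Manhattan distance 3, so 2 moves are spent on a detour and 2 undoing it).
Enumerating: 6 5 1 2 3 7 8 12 | 6 5 1 2 3 4 8 12.
That gives 2 routes.

2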